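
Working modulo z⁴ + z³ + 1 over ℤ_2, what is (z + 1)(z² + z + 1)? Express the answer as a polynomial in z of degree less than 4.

Multiply in ℤ_2[z]: (z + 1)·(z² + z + 1) = z³ + 1.
Reduced: z³ + 1.

z^3 + 1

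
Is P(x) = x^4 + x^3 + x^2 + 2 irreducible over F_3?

No

Check for roots in F_3: P(0) = 2; P(1) = 2; P(2) = 0 → root.
P(2) = 0, so (x − 2) divides P(x); P is reducible.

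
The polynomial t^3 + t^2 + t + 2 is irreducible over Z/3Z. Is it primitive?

No

Write f(t) = t^3 + t^2 + t + 2.
|GF(3^3)^×| = 3^3 − 1 = 26. Prime factorization: 26 = 2·13.
f is primitive ⇔ t has order 26 in GF(3)[t]/(f), i.e. t^(26/q) ≠ 1 for each prime q | 26.
t^(13) mod f = 1
t^(2) mod f = t^2.
Since t^(13) = 1, the order of t divides 13 < 26; not primitive.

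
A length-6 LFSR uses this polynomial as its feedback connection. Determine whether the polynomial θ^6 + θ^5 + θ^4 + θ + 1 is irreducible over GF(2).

Write h(θ) = θ^6 + θ^5 + θ^4 + θ + 1.
Check for roots in GF(2): h(0) = 1; h(1) = 1.
No roots, so no linear factors.
Monic irreducibles of degree 2 over GF(2): θ^2 + θ + 1.
None of them divide h (all give nonzero remainder).
Monic irreducibles of degree 3 over GF(2): θ^3 + θ + 1, θ^3 + θ^2 + 1.
None of them divide h (all give nonzero remainder).
No irreducible factor of degree ≤ 3 exists, so h is irreducible over GF(2).

Yes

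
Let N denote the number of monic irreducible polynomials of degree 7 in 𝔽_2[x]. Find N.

18

Gauss's count: N_{2}(7) = (1/7) Σ_{d|7} μ(7/d)·2^d.
Divisors of 7: 1, 7; μ(7/d) for each: -1, 1.
Σ = − 2^1 + 2^7 = 126.
N = 126/7 = 18.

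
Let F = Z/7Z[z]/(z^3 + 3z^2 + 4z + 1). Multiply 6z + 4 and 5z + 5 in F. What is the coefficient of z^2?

2

Multiply in Z/7Z[z]: (6z + 4)·(5z + 5) = 2z^2 + z + 6.
Reduced: 2z^2 + z + 6.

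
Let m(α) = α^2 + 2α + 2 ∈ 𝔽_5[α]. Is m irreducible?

No

Check for roots in 𝔽_5: m(0) = 2; m(1) = 0 → root; m(2) = 0 → root; m(3) = 2; m(4) = 1.
m(1) = 0, so (α − 1) divides m(α); m is reducible.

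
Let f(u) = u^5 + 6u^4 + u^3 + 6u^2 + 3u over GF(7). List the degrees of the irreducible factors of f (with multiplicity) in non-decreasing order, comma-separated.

1, 1, 1, 2

Linear factors from roots: (u), (u + 4), (u + 1).
Complete factorization: f(u) = (u)·(u + 1)·(u + 4)·(u^2 + u + 6).
Factor degrees with multiplicity: 1 + 1 + 1 + 2 = 5.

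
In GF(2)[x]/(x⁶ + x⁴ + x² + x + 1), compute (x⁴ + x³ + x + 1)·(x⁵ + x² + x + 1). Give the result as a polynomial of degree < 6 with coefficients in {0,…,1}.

x^5 + x^4 + x^3 + x^2

Multiply in GF(2)[x]: (x⁴ + x³ + x + 1)·(x⁵ + x² + x + 1) = x⁹ + x⁸ + x⁵ + 1.
Reduce using x⁶ ≡ x⁴ + x² + x + 1 (mod x⁶ + x⁴ + x² + x + 1).
Reduced: x⁵ + x⁴ + x³ + x².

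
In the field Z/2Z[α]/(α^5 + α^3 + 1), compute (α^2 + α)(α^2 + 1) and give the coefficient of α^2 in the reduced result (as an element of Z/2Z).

Multiply in Z/2Z[α]: (α^2 + α)·(α^2 + 1) = α^4 + α^3 + α^2 + α.
Reduced: α^4 + α^3 + α^2 + α.

1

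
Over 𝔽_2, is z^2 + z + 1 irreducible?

Yes

Write h(z) = z^2 + z + 1.
Check for roots in 𝔽_2: h(0) = 1; h(1) = 1.
No roots. A degree-2 polynomial over a field with no linear factor is irreducible.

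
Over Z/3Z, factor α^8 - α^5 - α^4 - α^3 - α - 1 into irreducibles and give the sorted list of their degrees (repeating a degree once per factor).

Write g(α) = α^8 - α^5 - α^4 - α^3 - α - 1.
Roots in Z/3Z: g(0) = 2; g(1) = 2; g(2) = 2.
Complete factorization: g(α) = (α^8 - α^5 - α^4 - α^3 - α - 1).
Factor degrees with multiplicity: 8 = 8.

8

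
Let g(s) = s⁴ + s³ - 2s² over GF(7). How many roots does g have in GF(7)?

3

Evaluate at each of the 7 elements of GF(7):
g(0) = 0 → root; g(1) = 0 → root; g(2) = 2; g(3) = 6; g(4) = 1; g(5) = 0 → root; g(6) = 5.
Roots: {0, 1, 5}.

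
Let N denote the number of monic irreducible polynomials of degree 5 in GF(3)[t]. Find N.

48

By the necklace-counting formula, N_3(5) = (1/5) Σ_{d|5} μ(5/d)·3^d.
Divisors of 5: 1, 5; μ(5/d) for each: -1, 1.
Σ = − 3^1 + 3^5 = 240.
N = 240/5 = 48.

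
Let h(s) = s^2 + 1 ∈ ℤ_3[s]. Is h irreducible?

Check for roots in ℤ_3: h(0) = 1; h(1) = 2; h(2) = 2.
No roots. A degree-2 polynomial over a field with no linear factor is irreducible.

Yes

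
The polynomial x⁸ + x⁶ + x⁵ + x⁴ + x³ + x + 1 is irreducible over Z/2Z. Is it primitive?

Write f(x) = x⁸ + x⁶ + x⁵ + x⁴ + x³ + x + 1.
|GF(2^8)^×| = 2^8 − 1 = 255. Prime factorization: 255 = 3·5·17.
f is primitive ⇔ x has order 255 in GF(2)[x]/(f), i.e. x^(255/q) ≠ 1 for each prime q | 255.
x^(85) mod f = 1
x^(51) mod f = x⁶ + x⁵ + x⁴ + x³.
x^(15) mod f = x⁷ + x⁵ + x⁴ + x³ + x².
Since x^(85) = 1, the order of x divides 85 < 255; not primitive.

No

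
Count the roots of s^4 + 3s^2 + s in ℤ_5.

3

Write h(s) = s^4 + 3s^2 + s.
Evaluate at each of the 5 elements of ℤ_5:
h(0) = 0 → root; h(1) = 0 → root; h(2) = 0 → root; h(3) = 1; h(4) = 3.
Roots: {0, 1, 2}.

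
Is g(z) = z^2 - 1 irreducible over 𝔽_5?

No

Check for roots in 𝔽_5: g(0) = 4; g(1) = 0 → root; g(2) = 3; g(3) = 3; g(4) = 0 → root.
g(1) = 0, so (z − 1) divides g(z); g is reducible.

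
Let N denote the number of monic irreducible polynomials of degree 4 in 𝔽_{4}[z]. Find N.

60

The number of monic irreducibles of degree 4 over GF(4) is (1/4)·Σ_{d∣4} μ(4/d) 4^d.
Divisors of 4: 1, 2, 4; μ(4/d) for each: 0, -1, 1.
Σ = − 4^2 + 4^4 = 240.
N = 240/4 = 60.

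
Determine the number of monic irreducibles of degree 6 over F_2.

9

x^(2^6) − x is the product of all monic irreducibles of degree dividing 6; Möbius inversion gives N = (1/6) Σ μ(6/d)·2^d.
Divisors of 6: 1, 2, 3, 6; μ(6/d) for each: 1, -1, -1, 1.
Σ = 2^1 − 2^2 − 2^3 + 2^6 = 54.
N = 54/6 = 9.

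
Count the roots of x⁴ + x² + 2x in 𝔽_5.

Write h(x) = x⁴ + x² + 2x.
Evaluate at each of the 5 elements of 𝔽_5:
h(0) = 0 → root; h(1) = 4; h(2) = 4; h(3) = 1; h(4) = 0 → root.
Roots: {0, 4}.

2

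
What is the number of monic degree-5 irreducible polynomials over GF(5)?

By the necklace-counting formula, N_5(5) = (1/5) Σ_{d|5} μ(5/d)·5^d.
Divisors of 5: 1, 5; μ(5/d) for each: -1, 1.
Σ = − 5^1 + 5^5 = 3120.
N = 3120/5 = 624.

624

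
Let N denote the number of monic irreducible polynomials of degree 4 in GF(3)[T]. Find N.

18

x^(3^4) − x is the product of all monic irreducibles of degree dividing 4; Möbius inversion gives N = (1/4) Σ μ(4/d)·3^d.
Divisors of 4: 1, 2, 4; μ(4/d) for each: 0, -1, 1.
Σ = − 3^2 + 3^4 = 72.
N = 72/4 = 18.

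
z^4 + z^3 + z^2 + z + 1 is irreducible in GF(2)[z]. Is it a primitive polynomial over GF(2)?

No

Write f(z) = z^4 + z^3 + z^2 + z + 1.
|GF(2^4)^×| = 2^4 − 1 = 15. Prime factorization: 15 = 3·5.
f is primitive ⇔ z has order 15 in GF(2)[z]/(f), i.e. z^(15/q) ≠ 1 for each prime q | 15.
z^(5) mod f = 1
z^(3) mod f = z^3.
Since z^(5) = 1, the order of z divides 5 < 15; not primitive.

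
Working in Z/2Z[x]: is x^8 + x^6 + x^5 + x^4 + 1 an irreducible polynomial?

Write h(x) = x^8 + x^6 + x^5 + x^4 + 1.
Check for roots in Z/2Z: h(0) = 1; h(1) = 1.
No roots, so no linear factors.
Monic irreducibles of degree 2 over GF(2): x^2 + x + 1.
None of them divide h (all give nonzero remainder).
Monic irreducibles of degree 3 over GF(2): x^3 + x + 1, x^3 + x^2 + 1.
None of them divide h (all give nonzero remainder).
Monic irreducibles of degree 4 over GF(2): x^4 + x + 1, x^4 + x^3 + 1, x^4 + x^3 + x^2 + x + 1.
None of them divide h (all give nonzero remainder).
No irreducible factor of degree ≤ 4 exists, so h is irreducible over GF(2).

Yes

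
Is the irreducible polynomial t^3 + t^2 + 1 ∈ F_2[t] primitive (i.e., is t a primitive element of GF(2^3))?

Yes

Write f(t) = t^3 + t^2 + 1.
|GF(2^3)^×| = 2^3 − 1 = 7. Prime factorization: 7 = 7.
f is primitive ⇔ t has order 7 in GF(2)[t]/(f), i.e. t^(7/q) ≠ 1 for each prime q | 7.
t^(1) mod f = t.
None equal 1, so t has full order 7; f is primitive.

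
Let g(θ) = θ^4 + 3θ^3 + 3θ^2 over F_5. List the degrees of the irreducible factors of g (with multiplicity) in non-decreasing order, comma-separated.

1, 1, 2

Roots in F_5: g(0) = 0 → root; g(1) = 2; g(2) = 2; g(3) = 4; g(4) = 1.
Linear factors from roots: (θ).
Complete factorization: g(θ) = (θ)^2·(θ^2 + 3θ + 3).
Factor degrees with multiplicity: 1 + 1 + 2 = 4.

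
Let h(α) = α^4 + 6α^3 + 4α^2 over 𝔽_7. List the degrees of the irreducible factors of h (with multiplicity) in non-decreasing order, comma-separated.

1, 1, 2

Linear factors from roots: (α).
Complete factorization: h(α) = (α)^2·(α^2 + 6α + 4).
Factor degrees with multiplicity: 1 + 1 + 2 = 4.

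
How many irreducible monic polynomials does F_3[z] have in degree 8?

x^(3^8) − x is the product of all monic irreducibles of degree dividing 8; Möbius inversion gives N = (1/8) Σ μ(8/d)·3^d.
Divisors of 8: 1, 2, 4, 8; μ(8/d) for each: 0, 0, -1, 1.
Σ = − 3^4 + 3^8 = 6480.
N = 6480/8 = 810.

810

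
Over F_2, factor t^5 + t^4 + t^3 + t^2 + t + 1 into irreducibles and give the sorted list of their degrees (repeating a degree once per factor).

Write f(t) = t^5 + t^4 + t^3 + t^2 + t + 1.
Roots in F_2: f(0) = 1; f(1) = 0 → root.
Linear factors from roots: (t + 1).
Complete factorization: f(t) = (t + 1)·(t^2 + t + 1)^2.
Factor degrees with multiplicity: 1 + 2 + 2 = 5.

1, 2, 2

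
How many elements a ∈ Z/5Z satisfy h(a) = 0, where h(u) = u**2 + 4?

2

Evaluate at each of the 5 elements of Z/5Z:
h(0) = 4; h(1) = 0 → root; h(2) = 3; h(3) = 3; h(4) = 0 → root.
Roots: {1, 4}.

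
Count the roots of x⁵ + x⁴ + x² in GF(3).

2

Write P(x) = x⁵ + x⁴ + x².
Evaluate at each of the 3 elements of GF(3):
P(0) = 0 → root; P(1) = 0 → root; P(2) = 1.
Roots: {0, 1}.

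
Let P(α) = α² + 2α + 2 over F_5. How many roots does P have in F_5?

Evaluate at each of the 5 elements of F_5:
P(0) = 2; P(1) = 0 → root; P(2) = 0 → root; P(3) = 2; P(4) = 1.
Roots: {1, 2}.

2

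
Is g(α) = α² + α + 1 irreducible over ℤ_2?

Check for roots in ℤ_2: g(0) = 1; g(1) = 1.
No roots. A degree-2 polynomial over a field with no linear factor is irreducible.

Yes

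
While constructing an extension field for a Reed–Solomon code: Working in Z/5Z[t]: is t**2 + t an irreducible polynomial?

Write h(t) = t**2 + t.
Check for roots in Z/5Z: h(0) = 0 → root; h(1) = 2; h(2) = 1; h(3) = 2; h(4) = 0 → root.
h(0) = 0, so (t) divides h(t); h is reducible.

No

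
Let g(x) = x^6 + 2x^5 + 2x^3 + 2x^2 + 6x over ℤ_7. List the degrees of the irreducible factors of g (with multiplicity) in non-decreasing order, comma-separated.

1, 1, 1, 3

Linear factors from roots: (x), (x + 3), (x + 1).
Complete factorization: g(x) = (x)·(x + 1)·(x + 3)·(x^3 + 5x^2 + 5x + 2).
Factor degrees with multiplicity: 1 + 1 + 1 + 3 = 6.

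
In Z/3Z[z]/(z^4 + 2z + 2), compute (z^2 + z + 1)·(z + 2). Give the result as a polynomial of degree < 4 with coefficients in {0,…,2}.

z^3 + 2

Multiply in Z/3Z[z]: (z^2 + z + 1)·(z + 2) = z^3 + 2.
Reduced: z^3 + 2.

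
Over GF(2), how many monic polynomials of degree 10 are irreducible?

99

By the necklace-counting formula, N_2(10) = (1/10) Σ_{d|10} μ(10/d)·2^d.
Divisors of 10: 1, 2, 5, 10; μ(10/d) for each: 1, -1, -1, 1.
Σ = 2^1 − 2^2 − 2^5 + 2^10 = 990.
N = 990/10 = 99.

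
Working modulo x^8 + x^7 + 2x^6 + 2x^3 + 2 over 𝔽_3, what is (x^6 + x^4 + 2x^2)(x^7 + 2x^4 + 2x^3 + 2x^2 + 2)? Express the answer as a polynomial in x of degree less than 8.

Multiply in 𝔽_3[x]: (x^6 + x^4 + 2x^2)·(x^7 + 2x^4 + 2x^3 + 2x^2 + 2) = x^13 + x^11 + 2x^10 + x^9 + x^8 + 2x^7 + 2x^6 + x^5 + x^2.
Reduce using x^8 ≡ 2x^7 + x^6 + x^3 + 1 (mod x^8 + x^7 + 2x^6 + 2x^3 + 2).
Reduced: x^7 + 2x^6 + 2x^4 + 2x^2.

x^7 + 2x^6 + 2x^4 + 2x^2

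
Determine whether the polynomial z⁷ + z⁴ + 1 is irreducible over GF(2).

Yes

Write h(z) = z⁷ + z⁴ + 1.
Check for roots in GF(2): h(0) = 1; h(1) = 1.
No roots, so no linear factors.
Monic irreducibles of degree 2 over GF(2): z² + z + 1.
None of them divide h (all give nonzero remainder).
Monic irreducibles of degree 3 over GF(2): z³ + z + 1, z³ + z² + 1.
None of them divide h (all give nonzero remainder).
No irreducible factor of degree ≤ 3 exists, so h is irreducible over GF(2).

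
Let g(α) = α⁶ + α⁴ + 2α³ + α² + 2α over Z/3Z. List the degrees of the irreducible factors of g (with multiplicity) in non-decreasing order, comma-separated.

1, 2, 3

Roots in Z/3Z: g(0) = 0 → root; g(1) = 1; g(2) = 2.
Linear factors from roots: (α).
Complete factorization: g(α) = (α)·(α² + α + 2)·(α³ + 2α² + 1).
Factor degrees with multiplicity: 1 + 2 + 3 = 6.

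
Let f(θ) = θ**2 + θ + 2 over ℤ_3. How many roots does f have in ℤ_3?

0

Evaluate at each of the 3 elements of ℤ_3:
f(0) = 2; f(1) = 1; f(2) = 2.
No element is a root.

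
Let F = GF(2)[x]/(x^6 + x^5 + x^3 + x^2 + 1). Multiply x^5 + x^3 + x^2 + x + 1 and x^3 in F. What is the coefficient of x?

1

Multiply in GF(2)[x]: (x^5 + x^3 + x^2 + x + 1)·(x^3) = x^8 + x^6 + x^5 + x^4 + x^3.
Reduce using x^6 ≡ x^5 + x^3 + x^2 + 1 (mod x^6 + x^5 + x^3 + x^2 + 1).
Reduced: x^4 + x^2 + x.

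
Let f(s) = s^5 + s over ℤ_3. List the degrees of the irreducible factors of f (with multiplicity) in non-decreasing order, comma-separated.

Roots in ℤ_3: f(0) = 0 → root; f(1) = 2; f(2) = 1.
Linear factors from roots: (s).
Complete factorization: f(s) = (s)·(s^2 + s - 1)·(s^2 - s - 1).
Factor degrees with multiplicity: 1 + 2 + 2 = 5.

1, 2, 2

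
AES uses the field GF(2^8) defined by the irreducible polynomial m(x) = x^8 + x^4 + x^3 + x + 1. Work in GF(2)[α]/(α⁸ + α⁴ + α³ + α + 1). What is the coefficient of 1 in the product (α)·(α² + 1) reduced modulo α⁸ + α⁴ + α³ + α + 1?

0

Multiply in GF(2)[α]: (α)·(α² + 1) = α³ + α.
Reduced: α³ + α.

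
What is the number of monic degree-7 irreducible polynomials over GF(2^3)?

By the necklace-counting formula, N_8(7) = (1/7) Σ_{d|7} μ(7/d)·8^d.
Divisors of 7: 1, 7; μ(7/d) for each: -1, 1.
Σ = − 8^1 + 8^7 = 2097144.
N = 2097144/7 = 299592.

299592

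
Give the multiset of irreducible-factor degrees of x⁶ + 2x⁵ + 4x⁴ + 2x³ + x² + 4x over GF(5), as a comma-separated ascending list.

1, 1, 2, 2

Write f(x) = x⁶ + 2x⁵ + 4x⁴ + 2x³ + x² + 4x.
Roots in GF(5): f(0) = 0 → root; f(1) = 4; f(2) = 0 → root; f(3) = 4; f(4) = 3.
Linear factors from roots: (x), (x + 3).
Complete factorization: f(x) = (x)·(x + 3)·(x² + x + 1)·(x² + 3x + 3).
Factor degrees with multiplicity: 1 + 1 + 2 + 2 = 6.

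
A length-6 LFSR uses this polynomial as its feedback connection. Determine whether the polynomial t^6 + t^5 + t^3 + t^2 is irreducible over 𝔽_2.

No

Write g(t) = t^6 + t^5 + t^3 + t^2.
Check for roots in 𝔽_2: g(0) = 0 → root; g(1) = 0 → root.
g(0) = 0, so (t) divides g(t); g is reducible.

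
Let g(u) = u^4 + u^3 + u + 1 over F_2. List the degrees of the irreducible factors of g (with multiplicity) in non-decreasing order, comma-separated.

Roots in F_2: g(0) = 1; g(1) = 0 → root.
Linear factors from roots: (u + 1).
Complete factorization: g(u) = (u + 1)^2·(u^2 + u + 1).
Factor degrees with multiplicity: 1 + 1 + 2 = 4.

1, 1, 2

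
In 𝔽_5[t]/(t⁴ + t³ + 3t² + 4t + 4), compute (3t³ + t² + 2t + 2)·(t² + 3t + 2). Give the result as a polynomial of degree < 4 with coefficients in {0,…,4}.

2t^2 + 1

Multiply in 𝔽_5[t]: (3t³ + t² + 2t + 2)·(t² + 3t + 2) = 3t⁵ + t³ + 4.
Reduce using t⁴ ≡ 4t³ + 2t² + t + 1 (mod t⁴ + t³ + 3t² + 4t + 4).
Reduced: 2t² + 1.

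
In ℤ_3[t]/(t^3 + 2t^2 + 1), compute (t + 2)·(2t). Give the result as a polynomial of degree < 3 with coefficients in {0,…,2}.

Multiply in ℤ_3[t]: (t + 2)·(2t) = 2t^2 + t.
Reduced: 2t^2 + t.

2t^2 + t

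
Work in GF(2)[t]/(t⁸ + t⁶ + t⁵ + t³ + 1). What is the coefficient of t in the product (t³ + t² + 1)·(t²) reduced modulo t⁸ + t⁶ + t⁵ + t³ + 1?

Multiply in GF(2)[t]: (t³ + t² + 1)·(t²) = t⁵ + t⁴ + t².
Reduced: t⁵ + t⁴ + t².

0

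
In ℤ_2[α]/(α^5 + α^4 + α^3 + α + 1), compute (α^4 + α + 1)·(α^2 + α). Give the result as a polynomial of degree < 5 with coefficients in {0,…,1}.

α^4 + α^3 + α^2

Multiply in ℤ_2[α]: (α^4 + α + 1)·(α^2 + α) = α^6 + α^5 + α^3 + α.
Reduce using α^5 ≡ α^4 + α^3 + α + 1 (mod α^5 + α^4 + α^3 + α + 1).
Reduced: α^4 + α^3 + α^2.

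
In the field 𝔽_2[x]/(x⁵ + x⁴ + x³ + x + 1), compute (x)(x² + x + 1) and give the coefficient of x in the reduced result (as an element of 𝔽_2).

1

Multiply in 𝔽_2[x]: (x)·(x² + x + 1) = x³ + x² + x.
Reduced: x³ + x² + x.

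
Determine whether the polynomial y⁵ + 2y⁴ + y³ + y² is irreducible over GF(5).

Write P(y) = y⁵ + 2y⁴ + y³ + y².
Check for roots in GF(5): P(0) = 0 → root; P(1) = 0 → root; P(2) = 1; P(3) = 1; P(4) = 1.
P(0) = 0, so (y) divides P(y); P is reducible.

No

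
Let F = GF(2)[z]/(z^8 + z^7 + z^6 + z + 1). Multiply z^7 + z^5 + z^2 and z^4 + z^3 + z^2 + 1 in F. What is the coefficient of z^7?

Multiply in GF(2)[z]: (z^7 + z^5 + z^2)·(z^4 + z^3 + z^2 + 1) = z^11 + z^10 + z^8 + z^6 + z^4 + z^2.
Reduce using z^8 ≡ z^7 + z^6 + z + 1 (mod z^8 + z^7 + z^6 + z + 1).
Reduced: z^7 + z^6 + z^3 + z.

1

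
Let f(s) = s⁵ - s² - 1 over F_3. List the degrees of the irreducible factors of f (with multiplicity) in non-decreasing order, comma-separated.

1, 4

Roots in F_3: f(0) = 2; f(1) = 2; f(2) = 0 → root.
Linear factors from roots: (s + 1).
Complete factorization: f(s) = (s + 1)·(s⁴ - s³ + s² + s - 1).
Factor degrees with multiplicity: 1 + 4 = 5.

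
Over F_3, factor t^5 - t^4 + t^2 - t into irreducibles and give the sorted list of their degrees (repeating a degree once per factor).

Write f(t) = t^5 - t^4 + t^2 - t.
Roots in F_3: f(0) = 0 → root; f(1) = 0 → root; f(2) = 0 → root.
Linear factors from roots: (t), (t - 1), (t + 1).
Complete factorization: f(t) = (t)·(t - 1)·(t + 1)^3.
Factor degrees with multiplicity: 1 + 1 + 1 + 1 + 1 = 5.

1, 1, 1, 1, 1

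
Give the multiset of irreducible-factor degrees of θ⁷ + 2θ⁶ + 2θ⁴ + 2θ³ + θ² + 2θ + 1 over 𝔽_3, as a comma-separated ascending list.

3, 4

Write f(θ) = θ⁷ + 2θ⁶ + 2θ⁴ + 2θ³ + θ² + 2θ + 1.
Roots in 𝔽_3: f(0) = 1; f(1) = 2; f(2) = 1.
Complete factorization: f(θ) = (θ³ + 2θ + 1)·(θ⁴ + 2θ³ + θ² + 1).
Factor degrees with multiplicity: 3 + 4 = 7.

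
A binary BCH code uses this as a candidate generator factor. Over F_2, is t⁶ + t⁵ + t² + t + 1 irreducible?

Write g(t) = t⁶ + t⁵ + t² + t + 1.
Check for roots in F_2: g(0) = 1; g(1) = 1.
No roots, so no linear factors.
Monic irreducibles of degree 2 over GF(2): t² + t + 1.
None of them divide g (all give nonzero remainder).
Monic irreducibles of degree 3 over GF(2): t³ + t + 1, t³ + t² + 1.
None of them divide g (all give nonzero remainder).
No irreducible factor of degree ≤ 3 exists, so g is irreducible over GF(2).

Yes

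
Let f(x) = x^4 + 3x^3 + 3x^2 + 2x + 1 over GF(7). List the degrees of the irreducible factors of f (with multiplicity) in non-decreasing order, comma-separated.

1, 1, 2

Linear factors from roots: (x + 4), (x + 1).
Complete factorization: f(x) = (x + 1)·(x + 4)·(x^2 + 5x + 2).
Factor degrees with multiplicity: 1 + 1 + 2 = 4.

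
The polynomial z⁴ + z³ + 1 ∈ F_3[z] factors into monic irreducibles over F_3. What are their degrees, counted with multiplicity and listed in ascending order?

Write h(z) = z⁴ + z³ + 1.
Roots in F_3: h(0) = 1; h(1) = 0 → root; h(2) = 1.
Linear factors from roots: (z + 2).
Complete factorization: h(z) = (z + 2)·(z³ + 2z² + 2z + 2).
Factor degrees with multiplicity: 1 + 3 = 4.

1, 3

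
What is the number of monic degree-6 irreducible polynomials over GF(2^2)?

670

By the necklace-counting formula, N_4(6) = (1/6) Σ_{d|6} μ(6/d)·4^d.
Divisors of 6: 1, 2, 3, 6; μ(6/d) for each: 1, -1, -1, 1.
Σ = 4^1 − 4^2 − 4^3 + 4^6 = 4020.
N = 4020/6 = 670.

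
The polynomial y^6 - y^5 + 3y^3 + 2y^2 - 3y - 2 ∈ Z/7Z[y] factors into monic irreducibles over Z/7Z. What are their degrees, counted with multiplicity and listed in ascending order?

1, 1, 1, 1, 2

Write f(y) = y^6 - y^5 + 3y^3 + 2y^2 - 3y - 2.
Linear factors from roots: (y - 1), (y - 2), (y - 3), (y + 2).
Complete factorization: f(y) = (y + 2)·(y - 3)·(y - 2)·(y - 1)·(y^2 + 3y - 1).
Factor degrees with multiplicity: 1 + 1 + 1 + 1 + 2 = 6.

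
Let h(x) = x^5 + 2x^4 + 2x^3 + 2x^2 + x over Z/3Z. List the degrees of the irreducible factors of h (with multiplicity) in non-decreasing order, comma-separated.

Roots in Z/3Z: h(0) = 0 → root; h(1) = 2; h(2) = 0 → root.
Linear factors from roots: (x), (x + 1).
Complete factorization: h(x) = (x)·(x + 1)^2·(x^2 + 1).
Factor degrees with multiplicity: 1 + 1 + 1 + 2 = 5.

1, 1, 1, 2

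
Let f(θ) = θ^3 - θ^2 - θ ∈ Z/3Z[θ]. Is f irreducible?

No

Check for roots in Z/3Z: f(0) = 0 → root; f(1) = 2; f(2) = 2.
f(0) = 0, so (θ) divides f(θ); f is reducible.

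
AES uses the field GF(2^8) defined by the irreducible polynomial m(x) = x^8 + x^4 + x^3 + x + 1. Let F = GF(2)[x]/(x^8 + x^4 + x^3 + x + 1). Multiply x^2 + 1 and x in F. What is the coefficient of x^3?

1

Multiply in GF(2)[x]: (x^2 + 1)·(x) = x^3 + x.
Reduced: x^3 + x.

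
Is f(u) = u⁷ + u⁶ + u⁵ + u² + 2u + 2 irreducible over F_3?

Check for roots in F_3: f(0) = 2; f(1) = 2; f(2) = 0 → root.
f(2) = 0, so (u − 2) divides f(u); f is reducible.

No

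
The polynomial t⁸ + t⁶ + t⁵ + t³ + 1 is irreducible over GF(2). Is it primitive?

Yes

Write f(t) = t⁸ + t⁶ + t⁵ + t³ + 1.
|GF(2^8)^×| = 2^8 − 1 = 255. Prime factorization: 255 = 3·5·17.
f is primitive ⇔ t has order 255 in GF(2)[t]/(f), i.e. t^(255/q) ≠ 1 for each prime q | 255.
t^(85) mod f = t⁶ + t⁵ + t⁴ + t³ + t² + t + 1.
t^(51) mod f = t⁶ + t⁵ + t⁴ + t³.
t^(15) mod f = t⁷ + t⁵ + t⁴ + t² + 1.
None equal 1, so t has full order 255; f is primitive.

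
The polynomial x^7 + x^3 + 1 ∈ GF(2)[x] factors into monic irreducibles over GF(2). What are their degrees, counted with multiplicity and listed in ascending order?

7

Write h(x) = x^7 + x^3 + 1.
Roots in GF(2): h(0) = 1; h(1) = 1.
Complete factorization: h(x) = (x^7 + x^3 + 1).
Factor degrees with multiplicity: 7 = 7.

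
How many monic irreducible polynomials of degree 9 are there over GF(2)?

56

The number of monic irreducibles of degree 9 over GF(2) is (1/9)·Σ_{d∣9} μ(9/d) 2^d.
Divisors of 9: 1, 3, 9; μ(9/d) for each: 0, -1, 1.
Σ = − 2^3 + 2^9 = 504.
N = 504/9 = 56.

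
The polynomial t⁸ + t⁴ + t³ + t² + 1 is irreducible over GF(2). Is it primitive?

Write f(t) = t⁸ + t⁴ + t³ + t² + 1.
|GF(2^8)^×| = 2^8 − 1 = 255. Prime factorization: 255 = 3·5·17.
f is primitive ⇔ t has order 255 in GF(2)[t]/(f), i.e. t^(255/q) ≠ 1 for each prime q | 255.
t^(85) mod f = t⁷ + t⁶ + t⁴ + t² + t.
t^(51) mod f = t³ + t.
t^(15) mod f = t⁵ + t² + t.
None equal 1, so t has full order 255; f is primitive.

Yes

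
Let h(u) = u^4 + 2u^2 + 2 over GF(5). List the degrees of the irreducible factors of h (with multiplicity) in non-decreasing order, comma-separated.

Roots in GF(5): h(0) = 2; h(1) = 0 → root; h(2) = 1; h(3) = 1; h(4) = 0 → root.
Linear factors from roots: (u + 4), (u + 1).
Complete factorization: h(u) = (u + 1)·(u + 4)·(u^2 + 3).
Factor degrees with multiplicity: 1 + 1 + 2 = 4.

1, 1, 2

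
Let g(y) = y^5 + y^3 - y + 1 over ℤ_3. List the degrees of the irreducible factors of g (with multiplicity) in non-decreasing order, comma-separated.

1, 2, 2

Roots in ℤ_3: g(0) = 1; g(1) = 2; g(2) = 0 → root.
Linear factors from roots: (y + 1).
Complete factorization: g(y) = (y + 1)·(y^2 + y - 1)^2.
Factor degrees with multiplicity: 1 + 2 + 2 = 5.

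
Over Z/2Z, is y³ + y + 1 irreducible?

Yes

Write m(y) = y³ + y + 1.
Check for roots in Z/2Z: m(0) = 1; m(1) = 1.
No roots. A degree-3 polynomial over a field with no linear factor is irreducible.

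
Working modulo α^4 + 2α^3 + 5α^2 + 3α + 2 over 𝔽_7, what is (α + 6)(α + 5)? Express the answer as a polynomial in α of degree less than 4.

Multiply in 𝔽_7[α]: (α + 6)·(α + 5) = α^2 + 4α + 2.
Reduced: α^2 + 4α + 2.

α^2 + 4α + 2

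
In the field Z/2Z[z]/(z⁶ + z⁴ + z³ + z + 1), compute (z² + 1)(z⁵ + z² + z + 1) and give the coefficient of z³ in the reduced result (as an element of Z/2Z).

1

Multiply in Z/2Z[z]: (z² + 1)·(z⁵ + z² + z + 1) = z⁷ + z⁵ + z⁴ + z³ + z + 1.
Reduce using z⁶ ≡ z⁴ + z³ + z + 1 (mod z⁶ + z⁴ + z³ + z + 1).
Reduced: z³ + z² + 1.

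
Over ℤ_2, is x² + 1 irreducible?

No

Write g(x) = x² + 1.
Check for roots in ℤ_2: g(0) = 1; g(1) = 0 → root.
g(1) = 0, so (x − 1) divides g(x); g is reducible.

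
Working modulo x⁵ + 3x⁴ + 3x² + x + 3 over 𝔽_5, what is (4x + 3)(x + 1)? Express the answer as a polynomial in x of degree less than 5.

4x^2 + 2x + 3

Multiply in 𝔽_5[x]: (4x + 3)·(x + 1) = 4x² + 2x + 3.
Reduced: 4x² + 2x + 3.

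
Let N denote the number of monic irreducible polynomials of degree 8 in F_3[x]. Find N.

x^(3^8) − x is the product of all monic irreducibles of degree dividing 8; Möbius inversion gives N = (1/8) Σ μ(8/d)·3^d.
Divisors of 8: 1, 2, 4, 8; μ(8/d) for each: 0, 0, -1, 1.
Σ = − 3^4 + 3^8 = 6480.
N = 6480/8 = 810.

810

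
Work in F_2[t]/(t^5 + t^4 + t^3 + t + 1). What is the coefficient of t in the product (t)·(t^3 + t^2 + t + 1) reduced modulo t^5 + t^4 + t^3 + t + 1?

1

Multiply in F_2[t]: (t)·(t^3 + t^2 + t + 1) = t^4 + t^3 + t^2 + t.
Reduced: t^4 + t^3 + t^2 + t.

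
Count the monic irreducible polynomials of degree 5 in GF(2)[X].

6

Gauss's count: N_{2}(5) = (1/5) Σ_{d|5} μ(5/d)·2^d.
Divisors of 5: 1, 5; μ(5/d) for each: -1, 1.
Σ = − 2^1 + 2^5 = 30.
N = 30/5 = 6.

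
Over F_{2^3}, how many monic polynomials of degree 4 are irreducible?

By the necklace-counting formula, N_8(4) = (1/4) Σ_{d|4} μ(4/d)·8^d.
Divisors of 4: 1, 2, 4; μ(4/d) for each: 0, -1, 1.
Σ = − 8^2 + 8^4 = 4032.
N = 4032/4 = 1008.

1008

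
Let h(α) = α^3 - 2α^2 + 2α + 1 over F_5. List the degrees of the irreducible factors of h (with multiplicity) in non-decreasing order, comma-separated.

Roots in F_5: h(0) = 1; h(1) = 2; h(2) = 0 → root; h(3) = 1; h(4) = 1.
Linear factors from roots: (α - 2).
Complete factorization: h(α) = (α - 2)·(α^2 + 2).
Factor degrees with multiplicity: 1 + 2 = 3.

1, 2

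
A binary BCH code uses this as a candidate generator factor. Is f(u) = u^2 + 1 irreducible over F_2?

No

Check for roots in F_2: f(0) = 1; f(1) = 0 → root.
f(1) = 0, so (u − 1) divides f(u); f is reducible.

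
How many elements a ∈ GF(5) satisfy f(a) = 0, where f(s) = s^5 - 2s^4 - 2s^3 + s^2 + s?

2

Evaluate at each of the 5 elements of GF(5):
f(0) = 0 → root; f(1) = 4; f(2) = 0 → root; f(3) = 4; f(4) = 4.
Roots: {0, 2}.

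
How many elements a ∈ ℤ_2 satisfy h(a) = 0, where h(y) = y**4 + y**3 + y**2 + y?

2

Evaluate at each of the 2 elements of ℤ_2:
h(0) = 0 → root; h(1) = 0 → root.
Roots: {0, 1}.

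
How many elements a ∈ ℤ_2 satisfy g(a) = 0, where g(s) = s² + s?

Evaluate at each of the 2 elements of ℤ_2:
g(0) = 0 → root; g(1) = 0 → root.
Roots: {0, 1}.

2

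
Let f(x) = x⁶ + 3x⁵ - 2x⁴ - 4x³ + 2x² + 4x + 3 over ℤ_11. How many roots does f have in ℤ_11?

2

Evaluate at each of the 11 elements of ℤ_11:
f(0) = 3; f(1) = 7; f(2) = 5; f(3) = 0 → root; f(4) = 5; f(5) = 3; f(6) = 0 → root; f(7) = 6; f(8) = 10; f(9) = 4; f(10) = 1.
Roots: {3, 6}.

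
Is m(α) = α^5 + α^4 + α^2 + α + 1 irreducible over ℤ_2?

Yes

Check for roots in ℤ_2: m(0) = 1; m(1) = 1.
No roots, so no linear factors.
Monic irreducibles of degree 2 over GF(2): α^2 + α + 1.
None of them divide m (all give nonzero remainder).
No irreducible factor of degree ≤ 2 exists, so m is irreducible over GF(2).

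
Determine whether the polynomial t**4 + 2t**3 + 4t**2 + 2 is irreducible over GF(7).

Yes

Write P(t) = t**4 + 2t**3 + 4t**2 + 2.
Check for roots in GF(7): P(0) = 2; P(1) = 2; P(2) = 1; P(3) = 5; P(4) = 2; P(5) = 4; P(6) = 5.
No roots, so no linear factors.
Degree-2 irreducible divisors: test the 21 monic irreducibles of degree 2 over GF(7).
None of them divide P (all give nonzero remainder).
No irreducible factor of degree ≤ 2 exists, so P is irreducible over GF(7).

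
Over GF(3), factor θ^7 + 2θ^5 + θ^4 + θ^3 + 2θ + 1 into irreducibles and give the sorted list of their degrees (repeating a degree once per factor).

2, 2, 3

Write g(θ) = θ^7 + 2θ^5 + θ^4 + θ^3 + 2θ + 1.
Roots in GF(3): g(0) = 1; g(1) = 2; g(2) = 2.
Complete factorization: g(θ) = (θ^2 + θ + 2)·(θ^2 + 2θ + 2)·(θ^3 + 2θ + 1).
Factor degrees with multiplicity: 2 + 2 + 3 = 7.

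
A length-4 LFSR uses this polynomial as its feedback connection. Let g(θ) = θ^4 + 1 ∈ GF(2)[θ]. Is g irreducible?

No

Check for roots in GF(2): g(0) = 1; g(1) = 0 → root.
g(1) = 0, so (θ − 1) divides g(θ); g is reducible.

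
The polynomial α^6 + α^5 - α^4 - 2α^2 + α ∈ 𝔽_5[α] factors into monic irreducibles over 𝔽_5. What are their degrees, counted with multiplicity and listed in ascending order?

Write h(α) = α^6 + α^5 - α^4 - 2α^2 + α.
Roots in 𝔽_5: h(0) = 0 → root; h(1) = 0 → root; h(2) = 4; h(3) = 1; h(4) = 1.
Linear factors from roots: (α), (α - 1).
Complete factorization: h(α) = (α)·(α - 1)·(α^2 - 2)·(α^2 + 2α - 2).
Factor degrees with multiplicity: 1 + 1 + 2 + 2 = 6.

1, 1, 2, 2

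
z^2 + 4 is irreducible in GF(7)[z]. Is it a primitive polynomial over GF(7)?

Write f(z) = z^2 + 4.
|GF(7^2)^×| = 7^2 − 1 = 48. Prime factorization: 48 = 2^4·3.
f is primitive ⇔ z has order 48 in GF(7)[z]/(f), i.e. z^(48/q) ≠ 1 for each prime q | 48.
z^(24) mod f = 1
z^(16) mod f = 2.
Since z^(24) = 1, the order of z divides 24 < 48; not primitive.

No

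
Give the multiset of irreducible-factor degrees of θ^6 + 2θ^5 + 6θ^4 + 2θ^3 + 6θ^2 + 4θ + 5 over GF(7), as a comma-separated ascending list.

6

Write g(θ) = θ^6 + 2θ^5 + 6θ^4 + 2θ^3 + 6θ^2 + 4θ + 5.
Complete factorization: g(θ) = (θ^6 + 2θ^5 + 6θ^4 + 2θ^3 + 6θ^2 + 4θ + 5).
Factor degrees with multiplicity: 6 = 6.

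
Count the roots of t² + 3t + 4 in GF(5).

0

Write g(t) = t² + 3t + 4.
Evaluate at each of the 5 elements of GF(5):
g(0) = 4; g(1) = 3; g(2) = 4; g(3) = 2; g(4) = 2.
No element is a root.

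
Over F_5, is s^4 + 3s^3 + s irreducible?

No

Write h(s) = s^4 + 3s^3 + s.
Check for roots in F_5: h(0) = 0 → root; h(1) = 0 → root; h(2) = 2; h(3) = 0 → root; h(4) = 2.
h(0) = 0, so (s) divides h(s); h is reducible.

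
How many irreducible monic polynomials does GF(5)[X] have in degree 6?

2580

x^(5^6) − x is the product of all monic irreducibles of degree dividing 6; Möbius inversion gives N = (1/6) Σ μ(6/d)·5^d.
Divisors of 6: 1, 2, 3, 6; μ(6/d) for each: 1, -1, -1, 1.
Σ = 5^1 − 5^2 − 5^3 + 5^6 = 15480.
N = 15480/6 = 2580.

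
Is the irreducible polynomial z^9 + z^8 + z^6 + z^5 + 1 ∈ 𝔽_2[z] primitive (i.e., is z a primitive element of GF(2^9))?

Write f(z) = z^9 + z^8 + z^6 + z^5 + 1.
|GF(2^9)^×| = 2^9 − 1 = 511. Prime factorization: 511 = 7·73.
f is primitive ⇔ z has order 511 in GF(2)[z]/(f), i.e. z^(511/q) ≠ 1 for each prime q | 511.
z^(73) mod f = z^8 + z^5 + z^2 + 1.
z^(7) mod f = z^7.
None equal 1, so z has full order 511; f is primitive.

Yes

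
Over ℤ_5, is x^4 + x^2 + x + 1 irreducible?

Yes

Write h(x) = x^4 + x^2 + x + 1.
Check for roots in ℤ_5: h(0) = 1; h(1) = 4; h(2) = 3; h(3) = 4; h(4) = 2.
No roots, so no linear factors.
Degree-2 irreducible divisors: test the 10 monic irreducibles of degree 2 over GF(5).
None of them divide h (all give nonzero remainder).
No irreducible factor of degree ≤ 2 exists, so h is irreducible over GF(5).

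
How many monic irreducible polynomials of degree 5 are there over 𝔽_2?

x^(2^5) − x is the product of all monic irreducibles of degree dividing 5; Möbius inversion gives N = (1/5) Σ μ(5/d)·2^d.
Divisors of 5: 1, 5; μ(5/d) for each: -1, 1.
Σ = − 2^1 + 2^5 = 30.
N = 30/5 = 6.

6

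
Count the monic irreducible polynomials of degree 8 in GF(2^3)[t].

x^(8^8) − x is the product of all monic irreducibles of degree dividing 8; Möbius inversion gives N = (1/8) Σ μ(8/d)·8^d.
Divisors of 8: 1, 2, 4, 8; μ(8/d) for each: 0, 0, -1, 1.
Σ = − 8^4 + 8^8 = 16773120.
N = 16773120/8 = 2096640.

2096640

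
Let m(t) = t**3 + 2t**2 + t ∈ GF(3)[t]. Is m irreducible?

No

Check for roots in GF(3): m(0) = 0 → root; m(1) = 1; m(2) = 0 → root.
m(0) = 0, so (t) divides m(t); m is reducible.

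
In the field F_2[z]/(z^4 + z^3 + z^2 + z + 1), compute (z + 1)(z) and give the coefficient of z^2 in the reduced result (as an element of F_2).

1

Multiply in F_2[z]: (z + 1)·(z) = z^2 + z.
Reduced: z^2 + z.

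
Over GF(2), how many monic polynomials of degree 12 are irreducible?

335

The number of monic irreducibles of degree 12 over GF(2) is (1/12)·Σ_{d∣12} μ(12/d) 2^d.
Divisors of 12: 1, 2, 3, 4, 6, 12; μ(12/d) for each: 0, 1, 0, -1, -1, 1.
Σ = 2^2 − 2^4 − 2^6 + 2^12 = 4020.
N = 4020/12 = 335.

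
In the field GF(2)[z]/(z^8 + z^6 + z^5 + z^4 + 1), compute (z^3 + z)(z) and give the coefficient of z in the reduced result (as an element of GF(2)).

0

Multiply in GF(2)[z]: (z^3 + z)·(z) = z^4 + z^2.
Reduced: z^4 + z^2.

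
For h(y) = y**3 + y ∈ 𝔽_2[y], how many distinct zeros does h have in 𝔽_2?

2

Evaluate at each of the 2 elements of 𝔽_2:
h(0) = 0 → root; h(1) = 0 → root.
Roots: {0, 1}.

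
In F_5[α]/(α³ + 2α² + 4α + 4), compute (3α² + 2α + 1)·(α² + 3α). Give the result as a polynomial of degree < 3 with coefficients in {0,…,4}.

Multiply in F_5[α]: (3α² + 2α + 1)·(α² + 3α) = 3α⁴ + α³ + 2α² + 3α.
Reduce using α³ ≡ 3α² + α + 1 (mod α³ + 2α² + 4α + 4).
Reduced: α.

α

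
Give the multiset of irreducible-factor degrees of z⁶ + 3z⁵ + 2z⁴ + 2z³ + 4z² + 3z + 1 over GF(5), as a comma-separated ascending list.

Write g(z) = z⁶ + 3z⁵ + 2z⁴ + 2z³ + 4z² + 3z + 1.
Roots in GF(5): g(0) = 1; g(1) = 1; g(2) = 1; g(3) = 0 → root; g(4) = 0 → root.
Linear factors from roots: (z + 2), (z + 1).
Complete factorization: g(z) = (z + 1)·(z + 2)^3·(z² + z + 2).
Factor degrees with multiplicity: 1 + 1 + 1 + 1 + 2 = 6.

1, 1, 1, 1, 2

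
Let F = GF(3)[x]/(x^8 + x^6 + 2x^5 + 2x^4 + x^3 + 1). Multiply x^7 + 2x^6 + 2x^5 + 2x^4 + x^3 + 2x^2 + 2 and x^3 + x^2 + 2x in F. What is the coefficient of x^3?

Multiply in GF(3)[x]: (x^7 + 2x^6 + 2x^5 + 2x^4 + x^3 + 2x^2 + 2)·(x^3 + x^2 + 2x) = x^10 + 2x^7 + x^6 + x^5 + x^4 + 2x^2 + x.
Reduce using x^8 ≡ 2x^6 + x^5 + x^4 + 2x^3 + 2 (mod x^8 + x^6 + 2x^5 + 2x^4 + x^3 + 1).
Reduced: 2x^5 + x^3 + x^2 + x + 1.

1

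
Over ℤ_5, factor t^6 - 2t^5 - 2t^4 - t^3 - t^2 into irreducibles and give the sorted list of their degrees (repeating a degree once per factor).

Write h(t) = t^6 - 2t^5 - 2t^4 - t^3 - t^2.
Roots in ℤ_5: h(0) = 0 → root; h(1) = 0 → root; h(2) = 1; h(3) = 0 → root; h(4) = 1.
Linear factors from roots: (t), (t - 1), (t + 2).
Complete factorization: h(t) = (t + 2)·(t - 1)·(t)^2·(t^2 + 2t - 2).
Factor degrees with multiplicity: 1 + 1 + 1 + 1 + 2 = 6.

1, 1, 1, 1, 2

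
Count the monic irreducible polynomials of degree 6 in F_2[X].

9

The number of monic irreducibles of degree 6 over GF(2) is (1/6)·Σ_{d∣6} μ(6/d) 2^d.
Divisors of 6: 1, 2, 3, 6; μ(6/d) for each: 1, -1, -1, 1.
Σ = 2^1 − 2^2 − 2^3 + 2^6 = 54.
N = 54/6 = 9.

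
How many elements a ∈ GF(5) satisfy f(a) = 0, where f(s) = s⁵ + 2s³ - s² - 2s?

Evaluate at each of the 5 elements of GF(5):
f(0) = 0 → root; f(1) = 0 → root; f(2) = 0 → root; f(3) = 2; f(4) = 3.
Roots: {0, 1, 2}.

3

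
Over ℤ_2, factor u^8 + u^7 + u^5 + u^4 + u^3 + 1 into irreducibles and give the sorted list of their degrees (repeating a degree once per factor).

Write g(u) = u^8 + u^7 + u^5 + u^4 + u^3 + 1.
Roots in ℤ_2: g(0) = 1; g(1) = 0 → root.
Linear factors from roots: (u + 1).
Complete factorization: g(u) = (u + 1)·(u^2 + u + 1)^2·(u^3 + u + 1).
Factor degrees with multiplicity: 1 + 2 + 2 + 3 = 8.

1, 2, 2, 3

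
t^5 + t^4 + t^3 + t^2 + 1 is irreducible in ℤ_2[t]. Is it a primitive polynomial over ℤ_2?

Yes

Write f(t) = t^5 + t^4 + t^3 + t^2 + 1.
|GF(2^5)^×| = 2^5 − 1 = 31. Prime factorization: 31 = 31.
f is primitive ⇔ t has order 31 in GF(2)[t]/(f), i.e. t^(31/q) ≠ 1 for each prime q | 31.
t^(1) mod f = t.
None equal 1, so t has full order 31; f is primitive.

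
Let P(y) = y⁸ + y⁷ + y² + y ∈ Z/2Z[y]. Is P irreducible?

Check for roots in Z/2Z: P(0) = 0 → root; P(1) = 0 → root.
P(0) = 0, so (y) divides P(y); P is reducible.

No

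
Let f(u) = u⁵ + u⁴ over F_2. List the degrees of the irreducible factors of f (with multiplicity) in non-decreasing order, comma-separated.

Roots in F_2: f(0) = 0 → root; f(1) = 0 → root.
Linear factors from roots: (u), (u + 1).
Complete factorization: f(u) = (u + 1)·(u)^4.
Factor degrees with multiplicity: 1 + 1 + 1 + 1 + 1 = 5.

1, 1, 1, 1, 1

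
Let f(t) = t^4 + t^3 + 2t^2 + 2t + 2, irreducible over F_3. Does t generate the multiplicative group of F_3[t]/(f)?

|GF(3^4)^×| = 3^4 − 1 = 80. Prime factorization: 80 = 2^4·5.
f is primitive ⇔ t has order 80 in GF(3)[t]/(f), i.e. t^(80/q) ≠ 1 for each prime q | 80.
t^(40) mod f = 2.
t^(16) mod f = t^2 + t.
None equal 1, so t has full order 80; f is primitive.

Yes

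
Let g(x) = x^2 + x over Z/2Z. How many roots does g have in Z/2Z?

Evaluate at each of the 2 elements of Z/2Z:
g(0) = 0 → root; g(1) = 0 → root.
Roots: {0, 1}.

2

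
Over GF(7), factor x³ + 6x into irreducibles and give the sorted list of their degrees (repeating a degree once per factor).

1, 1, 1

Write h(x) = x³ + 6x.
Linear factors from roots: (x), (x + 6), (x + 1).
Complete factorization: h(x) = (x)·(x + 1)·(x + 6).
Factor degrees with multiplicity: 1 + 1 + 1 = 3.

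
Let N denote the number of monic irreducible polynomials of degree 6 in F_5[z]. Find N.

Gauss's count: N_{5}(6) = (1/6) Σ_{d|6} μ(6/d)·5^d.
Divisors of 6: 1, 2, 3, 6; μ(6/d) for each: 1, -1, -1, 1.
Σ = 5^1 − 5^2 − 5^3 + 5^6 = 15480.
N = 15480/6 = 2580.

2580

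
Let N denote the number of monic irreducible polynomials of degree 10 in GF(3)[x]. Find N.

5880

Gauss's count: N_{3}(10) = (1/10) Σ_{d|10} μ(10/d)·3^d.
Divisors of 10: 1, 2, 5, 10; μ(10/d) for each: 1, -1, -1, 1.
Σ = 3^1 − 3^2 − 3^5 + 3^10 = 58800.
N = 58800/10 = 5880.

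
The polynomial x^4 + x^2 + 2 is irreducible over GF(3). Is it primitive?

No

Write f(x) = x^4 + x^2 + 2.
|GF(3^4)^×| = 3^4 − 1 = 80. Prime factorization: 80 = 2^4·5.
f is primitive ⇔ x has order 80 in GF(3)[x]/(f), i.e. x^(80/q) ≠ 1 for each prime q | 80.
x^(40) mod f = 2.
x^(16) mod f = 1
Since x^(16) = 1, the order of x divides 16 < 80; not primitive.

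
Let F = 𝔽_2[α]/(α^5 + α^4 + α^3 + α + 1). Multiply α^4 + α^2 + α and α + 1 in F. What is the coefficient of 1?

1

Multiply in 𝔽_2[α]: (α^4 + α^2 + α)·(α + 1) = α^5 + α^4 + α^3 + α.
Reduce using α^5 ≡ α^4 + α^3 + α + 1 (mod α^5 + α^4 + α^3 + α + 1).
Reduced: 1.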